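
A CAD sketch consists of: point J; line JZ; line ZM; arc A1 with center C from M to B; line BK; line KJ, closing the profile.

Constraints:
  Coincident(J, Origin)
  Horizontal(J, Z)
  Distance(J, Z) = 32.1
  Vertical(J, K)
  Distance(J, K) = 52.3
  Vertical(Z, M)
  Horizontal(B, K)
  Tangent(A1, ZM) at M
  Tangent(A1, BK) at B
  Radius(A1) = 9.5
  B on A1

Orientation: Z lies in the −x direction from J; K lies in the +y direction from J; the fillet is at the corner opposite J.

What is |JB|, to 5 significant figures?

56.974

J is at the origin; J and Z share the same y with |JZ| = 32.1 and Z on the −x side, so Z = (-32.100, 0.0000). JK is vertical with |JK| = 52.3 and K on the +y side, so K = (0.0000, 52.300). The virtual corner opposite J is at (-32.100, 52.300). Tangency of A1 to ZM means the radius CM is perpendicular to ZM and since A1 is tangent to BK there, CB ⟂ BK, with radius 9.5, so the center C sits 9.5 in from both sides at C = (-22.600, 42.800). That places the tangent points at M = (-32.100, 42.800) on ZM and B = (-22.600, 52.300) on BK. Then |JB| = |B − J| = 56.974.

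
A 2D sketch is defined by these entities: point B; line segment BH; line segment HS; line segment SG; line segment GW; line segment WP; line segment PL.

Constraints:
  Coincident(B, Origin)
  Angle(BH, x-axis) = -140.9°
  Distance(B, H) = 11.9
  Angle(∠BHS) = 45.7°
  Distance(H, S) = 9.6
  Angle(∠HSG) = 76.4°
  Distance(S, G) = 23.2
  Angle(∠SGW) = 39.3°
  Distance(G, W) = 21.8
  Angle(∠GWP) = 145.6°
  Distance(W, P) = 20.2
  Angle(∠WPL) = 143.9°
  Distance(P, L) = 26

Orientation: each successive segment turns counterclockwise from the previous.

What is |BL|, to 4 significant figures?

44.71

B is at the origin; BH runs at -140.9° with length 11.9, so H = (-9.235, -7.505). ∠BHS = 45.7° gives HS at -6.600° from the x-axis; with |HS| = 9.6, S = (0.3014, -8.608). ∠HSG = 76.4° gives SG at 97.00° from the x-axis; with |SG| = 23.2, G = (-2.526, 14.42). ∠SGW = 39.3° gives GW at -122.3° from the x-axis; with |GW| = 21.8, W = (-14.17, -4.008). ∠GWP = 145.6° gives WP at -87.90° from the x-axis; with |WP| = 20.2, P = (-13.43, -24.19). ∠WPL = 143.9° gives PL at -51.80° from the x-axis; with |PL| = 26.0, L = (2.644, -44.63). Then |BL| = |L − B| = 44.71.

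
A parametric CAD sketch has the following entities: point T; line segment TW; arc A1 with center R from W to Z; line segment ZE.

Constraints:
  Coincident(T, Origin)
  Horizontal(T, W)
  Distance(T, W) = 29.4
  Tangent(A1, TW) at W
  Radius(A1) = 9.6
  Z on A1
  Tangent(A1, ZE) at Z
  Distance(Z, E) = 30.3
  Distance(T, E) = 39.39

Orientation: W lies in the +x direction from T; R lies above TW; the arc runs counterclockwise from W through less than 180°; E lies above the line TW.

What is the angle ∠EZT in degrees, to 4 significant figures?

67.15°

T is at the origin; TW is horizontal with |TW| = 29.4 and W on the +x side, so W = (29.40, 0.000). A1 meets TW tangentially, so RW is at right angles to TW, so R = W + (0, 9.6) = (29.40, 9.600). Since RZ ⟂ ZE (tangency), |RE| = √(9.6² + 30.3²) = 31.78 regardless of where Z sits on A1. So E lies on both circle(T, 39.39) and circle(R, 31.78); the above-TW intersection is E = (13.38, 37.05). Z is the foot of the tangent from E: Z = (35.84, 16.72).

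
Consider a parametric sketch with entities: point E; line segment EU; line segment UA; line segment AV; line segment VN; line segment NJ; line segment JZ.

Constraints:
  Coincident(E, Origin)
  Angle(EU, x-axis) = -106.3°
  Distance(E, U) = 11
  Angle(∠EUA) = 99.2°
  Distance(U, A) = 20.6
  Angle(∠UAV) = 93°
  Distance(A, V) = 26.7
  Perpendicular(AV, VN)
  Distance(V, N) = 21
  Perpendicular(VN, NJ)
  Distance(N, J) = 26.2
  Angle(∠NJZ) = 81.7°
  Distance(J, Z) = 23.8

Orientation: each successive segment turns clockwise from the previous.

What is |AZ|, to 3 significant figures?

4.69

VN is perpendicular to NJ, so NJ runs at -94.1°; with |NJ| = 26.2, J = (-2.55, -9.01). ∠NJZ = 81.7° gives JZ at 168° from the x-axis; with |JZ| = 23.8, Z = (-25.8, -3.90). Then |AZ| = |Z − A| = 4.69.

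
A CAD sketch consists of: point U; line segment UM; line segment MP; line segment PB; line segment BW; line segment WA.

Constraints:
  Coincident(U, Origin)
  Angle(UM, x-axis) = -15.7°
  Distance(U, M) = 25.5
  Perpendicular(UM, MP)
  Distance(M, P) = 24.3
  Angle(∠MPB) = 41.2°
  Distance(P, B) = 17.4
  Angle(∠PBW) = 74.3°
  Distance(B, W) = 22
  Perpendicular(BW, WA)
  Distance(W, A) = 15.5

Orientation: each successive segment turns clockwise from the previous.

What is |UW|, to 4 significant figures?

33.94

U is at the origin; UM runs at -15.7° with length 25.5, so M = (24.55, -6.900). UM ⟂ MP, so MP runs at -105.7°; with |MP| = 24.3, P = (17.97, -30.29). ∠MPB = 41.2° gives PB at 115.5° from the x-axis; with |PB| = 17.4, B = (10.48, -14.59). ∠PBW = 74.3° gives BW at 9.800° from the x-axis; with |BW| = 22.0, W = (32.16, -10.84). Then |UW| = |W − U| = 33.94.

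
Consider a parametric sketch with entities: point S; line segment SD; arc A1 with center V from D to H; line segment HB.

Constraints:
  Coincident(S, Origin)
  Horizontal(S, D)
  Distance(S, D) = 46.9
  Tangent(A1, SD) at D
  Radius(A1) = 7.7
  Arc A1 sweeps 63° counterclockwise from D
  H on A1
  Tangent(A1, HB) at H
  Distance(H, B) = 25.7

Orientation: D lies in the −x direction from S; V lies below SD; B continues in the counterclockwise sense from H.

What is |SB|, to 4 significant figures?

70.82

S is at the origin; SD is horizontal with |SD| = 46.9 and D on the −x side, so D = (-46.90, 0.000). Since A1 is tangent to SD there, VD ⟂ SD, so V = D + (0, -7.7) = (-46.90, -7.700). On A1, D sits at bearing 90° from V; a 63° counterclockwise sweep puts H at bearing 153°, so H = V + 7.7·(cos 153°, sin 153°) = (-53.76, -4.204). A1 meets HB tangentially, so VH is at right angles to HB, so HB runs along (−sin 153°, cos 153°); with |HB| = 25.7, B = (-65.43, -27.10). Then |SB| = |B − S| = 70.82.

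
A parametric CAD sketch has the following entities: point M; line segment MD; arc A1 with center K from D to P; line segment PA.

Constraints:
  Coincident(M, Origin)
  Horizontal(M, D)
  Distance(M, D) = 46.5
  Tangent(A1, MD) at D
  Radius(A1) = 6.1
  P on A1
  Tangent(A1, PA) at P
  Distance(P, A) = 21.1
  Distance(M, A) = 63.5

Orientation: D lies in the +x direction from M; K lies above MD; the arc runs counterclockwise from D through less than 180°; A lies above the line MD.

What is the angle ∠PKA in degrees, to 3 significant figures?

73.9°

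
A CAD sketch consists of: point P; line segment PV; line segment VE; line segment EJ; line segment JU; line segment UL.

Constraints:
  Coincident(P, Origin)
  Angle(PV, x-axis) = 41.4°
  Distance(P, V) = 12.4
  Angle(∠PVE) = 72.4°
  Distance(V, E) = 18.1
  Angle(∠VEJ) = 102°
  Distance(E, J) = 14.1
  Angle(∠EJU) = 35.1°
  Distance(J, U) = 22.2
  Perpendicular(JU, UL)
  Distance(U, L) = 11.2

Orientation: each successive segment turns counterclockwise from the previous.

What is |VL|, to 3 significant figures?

15.6

∠EJU = 35.1° gives JU at 11.9° from the x-axis; with |JU| = 22.2, U = (5.89, 11.8). JU is perpendicular to UL, so UL runs at 102°; with |UL| = 11.2, L = (3.58, 22.7). Then |VL| = |L − V| = 15.6.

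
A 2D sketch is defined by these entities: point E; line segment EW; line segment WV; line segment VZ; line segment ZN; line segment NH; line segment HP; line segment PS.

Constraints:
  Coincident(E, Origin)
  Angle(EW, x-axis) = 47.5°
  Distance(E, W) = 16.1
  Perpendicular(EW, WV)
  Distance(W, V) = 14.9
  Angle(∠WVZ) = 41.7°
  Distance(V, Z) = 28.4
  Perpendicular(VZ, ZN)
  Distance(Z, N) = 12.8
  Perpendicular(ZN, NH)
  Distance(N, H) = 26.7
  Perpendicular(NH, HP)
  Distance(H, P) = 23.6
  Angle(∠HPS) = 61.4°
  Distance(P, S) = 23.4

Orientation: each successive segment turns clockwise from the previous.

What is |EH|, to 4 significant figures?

25.05

E is at the origin; EW runs at 47.5° with length 16.1, so W = (10.88, 11.87). EW ⟂ WV, so WV runs at -42.50°; with |WV| = 14.9, V = (21.86, 1.804). ∠WVZ = 41.7° gives VZ at 179.2° from the x-axis; with |VZ| = 28.4, Z = (-6.535, 2.200). VZ ⟂ ZN, so ZN runs at 89.20°; with |ZN| = 12.8, N = (-6.356, 15.00). ZN ⟂ NH, so NH runs at -0.8000°; with |NH| = 26.7, H = (20.34, 14.63). Then |EH| = |H − E| = 25.05.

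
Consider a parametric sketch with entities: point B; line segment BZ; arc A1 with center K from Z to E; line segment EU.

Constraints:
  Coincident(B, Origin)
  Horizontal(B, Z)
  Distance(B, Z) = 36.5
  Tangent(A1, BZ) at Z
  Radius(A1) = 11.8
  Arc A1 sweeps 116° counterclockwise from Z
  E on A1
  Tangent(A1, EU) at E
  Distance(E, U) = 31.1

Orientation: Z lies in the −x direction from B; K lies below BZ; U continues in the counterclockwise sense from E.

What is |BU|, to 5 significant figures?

56.024

B is at the origin; B and Z share the same y with |BZ| = 36.5 and Z on the −x side, so Z = (-36.500, 0.0000). A1 meets BZ tangentially, so KZ is at right angles to BZ, so K = Z + (0, -11.8) = (-36.500, -11.800). On A1, Z sits at bearing 90° from K; a 116° counterclockwise sweep puts E at bearing 206°, so E = K + 11.8·(cos 206°, sin 206°) = (-47.106, -16.973). Since A1 is tangent to EU there, KE ⟂ EU, so EU runs along (−sin 206°, cos 206°); with |EU| = 31.1, U = (-33.472, -44.925). Then |BU| = |U − B| = 56.024.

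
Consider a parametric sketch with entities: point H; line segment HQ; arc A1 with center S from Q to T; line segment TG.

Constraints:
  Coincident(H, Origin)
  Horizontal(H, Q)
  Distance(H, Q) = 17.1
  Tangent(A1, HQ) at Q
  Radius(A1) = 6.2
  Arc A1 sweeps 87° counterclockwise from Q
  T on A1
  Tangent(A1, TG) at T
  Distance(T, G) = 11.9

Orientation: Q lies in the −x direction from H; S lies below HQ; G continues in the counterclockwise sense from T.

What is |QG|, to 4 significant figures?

19.02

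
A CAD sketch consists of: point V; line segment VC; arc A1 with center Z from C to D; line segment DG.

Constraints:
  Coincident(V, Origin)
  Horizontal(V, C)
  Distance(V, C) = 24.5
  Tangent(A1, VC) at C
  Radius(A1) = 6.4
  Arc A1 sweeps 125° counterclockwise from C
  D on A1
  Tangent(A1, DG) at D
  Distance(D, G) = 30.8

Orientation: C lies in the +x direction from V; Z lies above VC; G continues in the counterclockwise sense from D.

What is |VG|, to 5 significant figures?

37.309

V is at the origin; V and C share the same y with |VC| = 24.5 and C on the +x side, so C = (24.500, 0.0000). Tangency of A1 to VC means the radius ZC is perpendicular to VC, so Z = C + (0, 6.4) = (24.500, 6.4000). On A1, C sits at bearing -90° from Z; a 125° counterclockwise sweep puts D at bearing 35°, so D = Z + 6.4·(cos 35°, sin 35°) = (29.743, 10.071). Since A1 is tangent to DG there, ZD ⟂ DG, so DG runs along (−sin 35°, cos 35°); with |DG| = 30.8, G = (12.076, 35.301). Then |VG| = |G − V| = 37.309.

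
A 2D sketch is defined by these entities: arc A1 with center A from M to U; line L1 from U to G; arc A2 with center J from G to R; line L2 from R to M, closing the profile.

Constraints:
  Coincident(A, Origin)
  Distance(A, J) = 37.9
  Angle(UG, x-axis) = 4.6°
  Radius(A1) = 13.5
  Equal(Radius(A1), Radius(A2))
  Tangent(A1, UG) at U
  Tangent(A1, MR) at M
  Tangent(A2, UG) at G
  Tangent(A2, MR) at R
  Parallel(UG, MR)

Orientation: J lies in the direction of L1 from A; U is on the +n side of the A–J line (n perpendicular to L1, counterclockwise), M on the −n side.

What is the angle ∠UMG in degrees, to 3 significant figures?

54.5°

Tangency of A1 to both parallel lines with radius 13.5 puts U and M at A ± 13.5·n: U = (-1.08, 13.5), M = (1.08, -13.5). Equal radii place G and R the same way about J: G = J + 13.5·n = (36.7, 16.5), R = J − 13.5·n = (38.9, -10.4). Then cos ∠UMG = MU·MG / (|MU||MG|), giving 54.5°.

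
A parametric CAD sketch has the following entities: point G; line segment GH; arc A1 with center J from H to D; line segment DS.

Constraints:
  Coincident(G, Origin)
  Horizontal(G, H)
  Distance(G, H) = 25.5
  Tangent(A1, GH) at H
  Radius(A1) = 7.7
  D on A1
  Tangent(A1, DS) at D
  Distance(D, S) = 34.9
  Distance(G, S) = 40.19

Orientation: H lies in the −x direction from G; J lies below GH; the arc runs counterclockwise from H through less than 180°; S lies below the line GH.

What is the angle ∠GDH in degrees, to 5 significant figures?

43.199°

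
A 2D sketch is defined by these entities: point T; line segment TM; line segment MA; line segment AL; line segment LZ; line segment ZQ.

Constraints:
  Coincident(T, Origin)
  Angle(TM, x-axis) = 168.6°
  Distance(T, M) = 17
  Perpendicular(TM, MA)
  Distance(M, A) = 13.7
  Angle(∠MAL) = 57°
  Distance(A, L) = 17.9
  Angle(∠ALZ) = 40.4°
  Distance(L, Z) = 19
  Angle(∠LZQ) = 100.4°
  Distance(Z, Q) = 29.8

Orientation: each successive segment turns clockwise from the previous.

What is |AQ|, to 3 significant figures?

20.7

T is at the origin; TM runs at 168.6° with length 17.0, so M = (-16.7, 3.36). TM is perpendicular to MA, so MA runs at 78.6°; with |MA| = 13.7, A = (-14.0, 16.8). ∠MAL = 57.0° gives AL at -44.4° from the x-axis; with |AL| = 17.9, L = (-1.17, 4.27). ∠ALZ = 40.4° gives LZ at 176° from the x-axis; with |LZ| = 19.0, Z = (-20.1, 5.59). ∠LZQ = 100.4° gives ZQ at 96.4° from the x-axis; with |ZQ| = 29.8, Q = (-23.4, 35.2). Then |AQ| = |Q − A| = 20.7.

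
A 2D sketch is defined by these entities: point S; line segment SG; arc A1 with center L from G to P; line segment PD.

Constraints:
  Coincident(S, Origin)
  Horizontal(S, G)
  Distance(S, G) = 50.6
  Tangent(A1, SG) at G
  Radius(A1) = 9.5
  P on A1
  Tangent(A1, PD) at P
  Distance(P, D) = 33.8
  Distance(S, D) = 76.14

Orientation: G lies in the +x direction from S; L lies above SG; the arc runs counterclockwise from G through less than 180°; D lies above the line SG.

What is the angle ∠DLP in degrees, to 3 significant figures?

74.3°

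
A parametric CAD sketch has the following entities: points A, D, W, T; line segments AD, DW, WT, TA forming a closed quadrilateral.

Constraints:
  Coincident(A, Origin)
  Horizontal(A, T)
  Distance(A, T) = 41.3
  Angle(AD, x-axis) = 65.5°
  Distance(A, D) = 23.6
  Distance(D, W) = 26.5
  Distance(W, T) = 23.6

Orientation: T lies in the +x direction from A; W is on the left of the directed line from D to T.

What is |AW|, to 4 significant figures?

42.95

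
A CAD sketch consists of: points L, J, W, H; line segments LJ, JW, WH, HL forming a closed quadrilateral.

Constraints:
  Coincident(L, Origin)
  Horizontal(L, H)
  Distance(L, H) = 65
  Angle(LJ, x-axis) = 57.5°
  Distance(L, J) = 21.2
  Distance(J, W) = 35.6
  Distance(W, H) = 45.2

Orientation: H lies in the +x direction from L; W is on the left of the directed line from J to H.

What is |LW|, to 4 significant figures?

55.74

Checks: |JW| = 35.60 ✓; |WH| = 45.20 ✓.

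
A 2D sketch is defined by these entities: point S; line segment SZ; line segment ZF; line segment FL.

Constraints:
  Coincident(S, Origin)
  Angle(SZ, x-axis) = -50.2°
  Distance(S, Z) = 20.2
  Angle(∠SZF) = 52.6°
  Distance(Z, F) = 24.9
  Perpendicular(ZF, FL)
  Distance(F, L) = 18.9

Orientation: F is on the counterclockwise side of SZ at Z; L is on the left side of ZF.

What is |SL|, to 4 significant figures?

12.95

∠SZF = 52.6°, so ZF runs at -50.2° + (180° − 52.6°) = 77.20° from the x-axis; with |ZF| = 24.9, F = Z + 24.9·(cos 77.20°, sin 77.20°) = (18.45, 8.762). ZF is perpendicular to FL; with |FL| = 18.9 on the left of ZF, L = F + 18.9·(-0.9751, 0.2215) = (0.01645, 12.95). Then |SL| = |L − S| = 12.95.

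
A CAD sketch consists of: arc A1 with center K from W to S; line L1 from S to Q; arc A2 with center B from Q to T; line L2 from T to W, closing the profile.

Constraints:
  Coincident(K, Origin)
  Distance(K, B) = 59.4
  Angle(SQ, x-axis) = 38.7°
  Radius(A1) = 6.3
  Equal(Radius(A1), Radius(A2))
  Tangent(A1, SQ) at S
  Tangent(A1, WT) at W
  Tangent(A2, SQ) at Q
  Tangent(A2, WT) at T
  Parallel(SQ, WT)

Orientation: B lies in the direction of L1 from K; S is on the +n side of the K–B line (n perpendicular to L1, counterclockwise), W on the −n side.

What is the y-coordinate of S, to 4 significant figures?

4.917

K is at the origin and B lies 59.4 along u from K, so B = 59.4·u = (46.36, 37.14). Tangency of A1 to both parallel lines with radius 6.3 puts S and W at K ± 6.3·n: S = (-3.939, 4.917), W = (3.939, -4.917). So S.y = 4.917.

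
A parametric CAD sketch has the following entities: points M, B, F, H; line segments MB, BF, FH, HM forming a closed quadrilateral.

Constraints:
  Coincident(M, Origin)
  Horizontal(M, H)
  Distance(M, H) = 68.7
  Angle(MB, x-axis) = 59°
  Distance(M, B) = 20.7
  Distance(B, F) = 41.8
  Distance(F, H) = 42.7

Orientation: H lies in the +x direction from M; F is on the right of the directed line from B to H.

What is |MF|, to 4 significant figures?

35.95

M is at the origin; MH is horizontal with |MH| = 68.7 and H in +x, so H = (68.7, 0). MB runs at 59.0° with |MB| = 20.7, so B = (10.66, 17.74). F is determined by |BF| = 41.8 and |FH| = 42.7 together: it lies at the intersection of circle(B, 41.8) and circle(H, 42.7). With |BH| = 60.69, the foot of the radical line on BH is 29.72 from B and the perpendicular offset is √(41.8² − 29.72²) = 29.39. Taking the right-of-BH solution: F = (30.49, -19.06).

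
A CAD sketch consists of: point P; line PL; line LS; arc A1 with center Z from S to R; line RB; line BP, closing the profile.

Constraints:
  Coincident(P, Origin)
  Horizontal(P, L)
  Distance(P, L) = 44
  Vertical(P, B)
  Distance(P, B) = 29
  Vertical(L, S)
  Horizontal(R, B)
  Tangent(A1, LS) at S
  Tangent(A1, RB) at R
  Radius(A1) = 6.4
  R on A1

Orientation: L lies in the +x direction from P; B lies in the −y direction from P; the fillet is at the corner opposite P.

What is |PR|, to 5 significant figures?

47.484

The virtual corner opposite P is at (44.000, -29.000). Tangency of A1 to LS means the radius ZS is perpendicular to LS and A1 meets RB tangentially, so ZR is at right angles to RB, with radius 6.4, so the center Z sits 6.4 in from both sides at Z = (37.600, -22.600). That places the tangent points at S = (44.000, -22.600) on LS and R = (37.600, -29.000) on RB. Then |PR| = |R − P| = 47.484.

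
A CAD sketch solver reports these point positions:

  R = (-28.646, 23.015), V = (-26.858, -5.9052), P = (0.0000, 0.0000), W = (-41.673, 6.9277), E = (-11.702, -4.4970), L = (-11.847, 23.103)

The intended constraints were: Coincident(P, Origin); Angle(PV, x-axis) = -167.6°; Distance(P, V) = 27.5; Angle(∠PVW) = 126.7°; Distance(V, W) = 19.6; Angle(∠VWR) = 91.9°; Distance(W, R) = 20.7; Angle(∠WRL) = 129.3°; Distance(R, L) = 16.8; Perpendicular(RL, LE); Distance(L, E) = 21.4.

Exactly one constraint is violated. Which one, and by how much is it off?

Distance(L, E) = 21.4 — off by 6.20.

P = (0.00, 0.00) ✓; PV at -167.6° ✓; |PV| = 27.50 ✓; ∠PVW = 126.7° ✓; |VW| = 19.60 ✓; ∠VWR = 91.90° ✓; |WR| = 20.70 ✓; ∠WRL = 129.3° ✓; |RL| = 16.80 ✓; ∠(RL, LE) = 90.00° ✓; |LE| = 27.60 ✗.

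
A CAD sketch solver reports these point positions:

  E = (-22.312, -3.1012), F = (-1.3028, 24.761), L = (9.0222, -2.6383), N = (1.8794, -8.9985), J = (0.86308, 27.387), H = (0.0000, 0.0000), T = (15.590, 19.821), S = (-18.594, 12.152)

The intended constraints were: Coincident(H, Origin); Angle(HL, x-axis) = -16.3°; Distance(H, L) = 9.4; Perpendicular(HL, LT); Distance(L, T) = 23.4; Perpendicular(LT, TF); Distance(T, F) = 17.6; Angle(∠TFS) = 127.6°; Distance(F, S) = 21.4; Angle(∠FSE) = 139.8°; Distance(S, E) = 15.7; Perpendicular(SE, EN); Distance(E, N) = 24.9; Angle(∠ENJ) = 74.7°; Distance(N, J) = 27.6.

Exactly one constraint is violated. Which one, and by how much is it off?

Distance(N, J) = 27.6 — off by 8.80.

H = (0.00, 0.00) ✓; HL at -16.30° ✓; |HL| = 9.400 ✓; ∠(HL, LT) = 90.00° ✓; |LT| = 23.40 ✓; ∠(LT, TF) = 90.00° ✓; |TF| = 17.60 ✓; ∠TFS = 127.6° ✓; |FS| = 21.40 ✓; ∠FSE = 139.8° ✓; |SE| = 15.70 ✓; ∠(SE, EN) = 90.00° ✓; |EN| = 24.90 ✓; ∠ENJ = 74.70° ✓; |NJ| = 36.40 ✗.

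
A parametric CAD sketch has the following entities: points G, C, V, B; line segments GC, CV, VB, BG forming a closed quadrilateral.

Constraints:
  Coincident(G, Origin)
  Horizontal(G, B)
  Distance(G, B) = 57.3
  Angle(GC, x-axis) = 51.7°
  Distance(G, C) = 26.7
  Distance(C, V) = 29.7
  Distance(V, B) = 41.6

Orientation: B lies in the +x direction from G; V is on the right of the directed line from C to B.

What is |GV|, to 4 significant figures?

18.79

Checks: |CV| = 29.70 ✓; |VB| = 41.60 ✓.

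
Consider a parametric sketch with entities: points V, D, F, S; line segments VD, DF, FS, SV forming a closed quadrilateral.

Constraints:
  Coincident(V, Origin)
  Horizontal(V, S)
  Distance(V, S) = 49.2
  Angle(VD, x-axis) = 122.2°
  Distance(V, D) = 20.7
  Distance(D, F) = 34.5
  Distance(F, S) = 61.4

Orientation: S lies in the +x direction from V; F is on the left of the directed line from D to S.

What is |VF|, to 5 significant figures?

46.740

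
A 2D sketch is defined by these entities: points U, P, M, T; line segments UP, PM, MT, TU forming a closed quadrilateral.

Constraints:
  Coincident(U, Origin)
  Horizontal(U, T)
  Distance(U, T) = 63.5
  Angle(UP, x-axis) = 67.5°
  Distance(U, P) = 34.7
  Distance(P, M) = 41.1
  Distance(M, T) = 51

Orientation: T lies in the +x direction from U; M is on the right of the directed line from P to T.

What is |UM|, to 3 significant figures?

16.1

U is at the origin; UT is horizontal with |UT| = 63.5 and T in +x, so T = (63.5, 0). UP runs at 67.5° with |UP| = 34.7, so P = (13.3, 32.1). M is determined by |PM| = 41.1 and |MT| = 51.0 together: it lies at the intersection of circle(P, 41.1) and circle(T, 51.0). With |PT| = 59.6, the foot of the radical line on PT is 22.1 from P and the perpendicular offset is √(41.1² − 22.1²) = 34.6. Taking the right-of-PT solution: M = (13.3, -9.04).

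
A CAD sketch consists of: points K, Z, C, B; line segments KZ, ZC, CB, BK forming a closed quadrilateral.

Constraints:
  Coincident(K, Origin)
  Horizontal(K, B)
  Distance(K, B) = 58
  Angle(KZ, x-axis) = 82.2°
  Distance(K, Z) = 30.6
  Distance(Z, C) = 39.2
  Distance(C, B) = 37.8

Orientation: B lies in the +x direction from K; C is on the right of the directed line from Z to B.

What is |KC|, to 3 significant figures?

21.2

K is at the origin; K and B share the same y with |KB| = 58.0 and B in +x, so B = (58.0, 0). KZ runs at 82.2° with |KZ| = 30.6, so Z = (4.15, 30.3). C is determined by |ZC| = 39.2 and |CB| = 37.8 together: it lies at the intersection of circle(Z, 39.2) and circle(B, 37.8). With |ZB| = 61.8, the foot of the radical line on ZB is 31.8 from Z and the perpendicular offset is √(39.2² − 31.8²) = 23.0. Taking the right-of-ZB solution: C = (20.6, -5.28).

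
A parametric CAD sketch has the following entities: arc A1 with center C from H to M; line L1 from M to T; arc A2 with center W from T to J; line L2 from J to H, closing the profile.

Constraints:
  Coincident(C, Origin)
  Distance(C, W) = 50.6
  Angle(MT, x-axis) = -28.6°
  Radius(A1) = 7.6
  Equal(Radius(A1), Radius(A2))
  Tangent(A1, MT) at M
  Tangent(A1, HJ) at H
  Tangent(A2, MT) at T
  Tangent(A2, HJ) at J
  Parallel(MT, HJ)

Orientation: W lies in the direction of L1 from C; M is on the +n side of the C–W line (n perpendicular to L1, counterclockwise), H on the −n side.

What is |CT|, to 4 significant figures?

51.17

Tangency of A1 to both parallel lines with radius 7.6 puts M and H at C ± 7.6·n: M = (3.638, 6.673), H = (-3.638, -6.673). Equal radii place T and J the same way about W: T = W + 7.6·n = (48.06, -17.55), J = W − 7.6·n = (40.79, -30.89). Then |CT| = |T − C| = 51.17.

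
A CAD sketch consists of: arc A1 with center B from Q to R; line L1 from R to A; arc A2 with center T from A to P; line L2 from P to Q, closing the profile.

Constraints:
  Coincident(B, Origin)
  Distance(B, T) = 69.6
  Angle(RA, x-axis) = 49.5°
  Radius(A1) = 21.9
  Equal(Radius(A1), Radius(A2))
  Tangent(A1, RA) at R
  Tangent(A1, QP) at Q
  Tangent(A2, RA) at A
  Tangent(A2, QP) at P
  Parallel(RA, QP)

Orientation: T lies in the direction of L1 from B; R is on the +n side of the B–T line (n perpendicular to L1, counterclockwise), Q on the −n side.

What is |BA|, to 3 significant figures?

73.0

The slot axis is L1's direction at 49.5°, so u = (cos 49.5°, sin 49.5°) = (0.649, 0.760) and n = (−sin 49.5°, cos 49.5°) = (-0.760, 0.649). B is at the origin and T lies 69.6 along u from B, so T = 69.6·u = (45.2, 52.9). Tangency of A1 to both parallel lines with radius 21.9 puts R and Q at B ± 21.9·n: R = (-16.7, 14.2), Q = (16.7, -14.2). Equal radii place A and P the same way about T: A = T + 21.9·n = (28.5, 67.1), P = T − 21.9·n = (61.9, 38.7). Then |BA| = |A − B| = 73.0.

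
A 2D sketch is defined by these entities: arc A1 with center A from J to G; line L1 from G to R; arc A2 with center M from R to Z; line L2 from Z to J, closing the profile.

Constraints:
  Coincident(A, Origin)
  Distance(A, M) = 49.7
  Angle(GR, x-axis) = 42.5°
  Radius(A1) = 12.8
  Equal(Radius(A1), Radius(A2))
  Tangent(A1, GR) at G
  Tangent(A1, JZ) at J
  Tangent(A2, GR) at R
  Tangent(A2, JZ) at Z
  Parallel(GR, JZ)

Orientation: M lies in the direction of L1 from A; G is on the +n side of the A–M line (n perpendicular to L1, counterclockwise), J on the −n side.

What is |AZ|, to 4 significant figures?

51.32

The slot axis is L1's direction at 42.5°, so u = (cos 42.5°, sin 42.5°) = (0.7373, 0.6756) and n = (−sin 42.5°, cos 42.5°) = (-0.6756, 0.7373). A is at the origin and M lies 49.7 along u from A, so M = 49.7·u = (36.64, 33.58). Tangency of A1 to both parallel lines with radius 12.8 puts G and J at A ± 12.8·n: G = (-8.648, 9.437), J = (8.648, -9.437). Equal radii place R and Z the same way about M: R = M + 12.8·n = (28.00, 43.01), Z = M − 12.8·n = (45.29, 24.14). Then |AZ| = |Z − A| = 51.32.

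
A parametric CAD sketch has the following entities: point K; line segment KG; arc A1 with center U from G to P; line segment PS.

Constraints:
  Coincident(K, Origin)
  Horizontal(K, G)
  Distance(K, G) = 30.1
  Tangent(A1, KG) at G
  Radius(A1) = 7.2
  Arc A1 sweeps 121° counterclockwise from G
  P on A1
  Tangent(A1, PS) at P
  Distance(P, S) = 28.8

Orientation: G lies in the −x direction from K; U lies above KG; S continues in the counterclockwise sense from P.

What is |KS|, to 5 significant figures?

52.625

On A1, G sits at bearing -90° from U; a 121° counterclockwise sweep puts P at bearing 31°, so P = U + 7.2·(cos 31°, sin 31°) = (-23.928, 10.908). A1 meets PS tangentially, so UP is at right angles to PS, so PS runs along (−sin 31°, cos 31°); with |PS| = 28.8, S = (-38.761, 35.595). Then |KS| = |S − K| = 52.625.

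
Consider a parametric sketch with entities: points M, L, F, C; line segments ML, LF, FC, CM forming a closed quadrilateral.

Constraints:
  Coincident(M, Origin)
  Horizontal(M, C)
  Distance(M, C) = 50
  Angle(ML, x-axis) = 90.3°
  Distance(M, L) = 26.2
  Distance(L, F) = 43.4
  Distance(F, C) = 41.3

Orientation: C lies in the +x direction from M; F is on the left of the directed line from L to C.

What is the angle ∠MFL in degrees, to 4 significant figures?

25.62°

Checks: |LF| = 43.40 ✓; |FC| = 41.30 ✓.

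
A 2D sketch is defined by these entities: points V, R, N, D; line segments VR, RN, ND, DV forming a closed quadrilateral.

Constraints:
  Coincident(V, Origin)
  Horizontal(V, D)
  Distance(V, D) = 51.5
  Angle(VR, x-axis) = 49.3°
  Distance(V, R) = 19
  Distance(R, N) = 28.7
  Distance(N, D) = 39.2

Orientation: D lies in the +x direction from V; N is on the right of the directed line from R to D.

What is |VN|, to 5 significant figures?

20.609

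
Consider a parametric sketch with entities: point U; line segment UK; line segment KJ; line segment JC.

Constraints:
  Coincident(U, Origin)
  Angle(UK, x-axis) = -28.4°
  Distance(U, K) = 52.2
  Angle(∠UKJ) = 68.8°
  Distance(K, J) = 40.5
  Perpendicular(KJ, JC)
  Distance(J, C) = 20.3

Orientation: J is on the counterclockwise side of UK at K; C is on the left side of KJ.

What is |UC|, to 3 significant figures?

35.7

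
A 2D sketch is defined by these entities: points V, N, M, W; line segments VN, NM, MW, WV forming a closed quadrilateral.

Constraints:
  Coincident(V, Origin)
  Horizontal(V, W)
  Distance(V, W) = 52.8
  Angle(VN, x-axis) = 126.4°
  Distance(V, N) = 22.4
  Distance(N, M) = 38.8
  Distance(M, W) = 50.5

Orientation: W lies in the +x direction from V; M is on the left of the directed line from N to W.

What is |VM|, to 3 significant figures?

43.1

Checks: |NM| = 38.80 ✓; |MW| = 50.50 ✓.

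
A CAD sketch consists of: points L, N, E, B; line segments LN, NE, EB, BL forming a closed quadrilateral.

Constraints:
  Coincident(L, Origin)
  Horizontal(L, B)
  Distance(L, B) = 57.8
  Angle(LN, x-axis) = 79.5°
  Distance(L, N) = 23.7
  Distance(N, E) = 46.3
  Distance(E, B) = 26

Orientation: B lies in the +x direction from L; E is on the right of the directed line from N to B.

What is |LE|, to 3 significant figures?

36.5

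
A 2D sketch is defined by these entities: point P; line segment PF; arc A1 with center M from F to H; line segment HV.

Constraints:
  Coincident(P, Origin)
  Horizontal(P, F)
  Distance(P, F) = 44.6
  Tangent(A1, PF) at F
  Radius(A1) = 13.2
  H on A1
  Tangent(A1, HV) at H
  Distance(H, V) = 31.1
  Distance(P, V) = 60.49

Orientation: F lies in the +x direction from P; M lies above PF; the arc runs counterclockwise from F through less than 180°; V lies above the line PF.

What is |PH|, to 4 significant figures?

59.29

Checks: P.y = 0.00, F.y = 0.00 ✓; |MH| = 13.20 ✓; ∠(MH, HV) = 90.00° ✓; |HV| = 31.10 ✓; |PV| = 60.49 ✓.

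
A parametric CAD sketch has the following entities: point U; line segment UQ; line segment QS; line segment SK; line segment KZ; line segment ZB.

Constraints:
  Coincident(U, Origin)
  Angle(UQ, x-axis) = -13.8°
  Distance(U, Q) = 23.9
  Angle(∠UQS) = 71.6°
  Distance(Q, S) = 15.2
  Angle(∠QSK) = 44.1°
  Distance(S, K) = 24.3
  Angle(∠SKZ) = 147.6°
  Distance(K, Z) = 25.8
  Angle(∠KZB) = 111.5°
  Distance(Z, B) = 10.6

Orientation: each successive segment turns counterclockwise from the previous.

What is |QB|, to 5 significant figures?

35.865

U is at the origin; UQ runs at -13.8° with length 23.9, so Q = (23.210, -5.7009). ∠UQS = 71.6° gives QS at 94.600° from the x-axis; with |QS| = 15.2, S = (21.991, 9.4501). ∠QSK = 44.1° gives SK at -129.50° from the x-axis; with |SK| = 24.3, K = (6.5344, -9.3004). ∠SKZ = 147.6° gives KZ at -97.100° from the x-axis; with |KZ| = 25.8, Z = (3.3455, -34.903). ∠KZB = 111.5° gives ZB at -28.600° from the x-axis; with |ZB| = 10.6, B = (12.652, -39.977). Then |QB| = |B − Q| = 35.865.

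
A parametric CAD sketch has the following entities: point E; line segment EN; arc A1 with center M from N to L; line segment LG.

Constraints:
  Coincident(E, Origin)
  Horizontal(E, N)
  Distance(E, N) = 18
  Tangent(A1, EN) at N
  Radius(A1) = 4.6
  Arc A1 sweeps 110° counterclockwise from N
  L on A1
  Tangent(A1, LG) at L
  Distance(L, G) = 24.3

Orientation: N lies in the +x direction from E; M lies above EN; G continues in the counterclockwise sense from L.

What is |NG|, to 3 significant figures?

29.3

On A1, N sits at bearing -90° from M; a 110° counterclockwise sweep puts L at bearing 20°, so L = M + 4.6·(cos 20°, sin 20°) = (22.3, 6.17). Tangency of A1 to LG means the radius ML is perpendicular to LG, so LG runs along (−sin 20°, cos 20°); with |LG| = 24.3, G = (14.0, 29.0). Then |NG| = |G − N| = 29.3.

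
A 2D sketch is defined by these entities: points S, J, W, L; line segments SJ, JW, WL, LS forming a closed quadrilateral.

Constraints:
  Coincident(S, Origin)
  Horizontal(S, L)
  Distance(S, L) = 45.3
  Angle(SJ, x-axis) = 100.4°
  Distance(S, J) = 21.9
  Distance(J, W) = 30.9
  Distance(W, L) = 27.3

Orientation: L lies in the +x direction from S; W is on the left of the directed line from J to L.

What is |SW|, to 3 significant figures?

33.6

Checks: |JW| = 30.90 ✓; |WL| = 27.30 ✓.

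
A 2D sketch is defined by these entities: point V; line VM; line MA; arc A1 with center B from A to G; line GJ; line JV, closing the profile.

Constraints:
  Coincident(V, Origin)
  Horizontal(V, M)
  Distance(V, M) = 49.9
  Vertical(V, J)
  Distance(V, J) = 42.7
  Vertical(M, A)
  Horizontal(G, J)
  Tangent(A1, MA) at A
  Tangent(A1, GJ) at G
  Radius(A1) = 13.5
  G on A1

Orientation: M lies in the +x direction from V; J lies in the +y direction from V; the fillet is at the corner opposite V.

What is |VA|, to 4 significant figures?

57.82

V is at the origin; V and M share the same y with |VM| = 49.9 and M on the +x side, so M = (49.90, 0.000). V and J share the same x with |VJ| = 42.7 and J on the +y side, so J = (0.000, 42.70). The virtual corner opposite V is at (49.90, 42.70). Tangency of A1 to MA means the radius BA is perpendicular to MA and A1 meets GJ tangentially, so BG is at right angles to GJ, with radius 13.5, so the center B sits 13.5 in from both sides at B = (36.40, 29.20). That places the tangent points at A = (49.90, 29.20) on MA and G = (36.40, 42.70) on GJ. Then |VA| = |A − V| = 57.82.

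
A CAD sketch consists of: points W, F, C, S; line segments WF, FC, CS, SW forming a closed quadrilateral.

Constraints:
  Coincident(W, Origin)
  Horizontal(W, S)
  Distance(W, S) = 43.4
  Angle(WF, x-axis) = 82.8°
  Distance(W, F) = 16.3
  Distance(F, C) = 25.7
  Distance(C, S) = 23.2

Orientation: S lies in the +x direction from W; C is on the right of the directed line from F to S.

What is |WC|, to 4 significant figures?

20.37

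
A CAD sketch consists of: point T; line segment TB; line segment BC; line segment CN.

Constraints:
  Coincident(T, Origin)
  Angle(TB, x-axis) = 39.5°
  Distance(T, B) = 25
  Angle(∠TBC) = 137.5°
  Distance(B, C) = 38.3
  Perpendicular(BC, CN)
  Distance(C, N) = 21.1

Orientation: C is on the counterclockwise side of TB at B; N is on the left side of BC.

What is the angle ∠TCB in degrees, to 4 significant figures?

16.58°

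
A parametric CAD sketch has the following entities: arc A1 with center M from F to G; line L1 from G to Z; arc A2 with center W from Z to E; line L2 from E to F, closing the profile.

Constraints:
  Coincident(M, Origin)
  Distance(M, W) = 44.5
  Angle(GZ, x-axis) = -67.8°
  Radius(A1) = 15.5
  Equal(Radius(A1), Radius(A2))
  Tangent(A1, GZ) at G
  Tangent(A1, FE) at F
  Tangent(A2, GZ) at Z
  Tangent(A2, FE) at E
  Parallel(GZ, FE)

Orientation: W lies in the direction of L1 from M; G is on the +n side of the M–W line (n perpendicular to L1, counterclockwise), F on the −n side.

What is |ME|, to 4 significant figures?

47.12

The slot axis is L1's direction at -67.8°, so u = (cos -67.8°, sin -67.8°) = (0.3778, -0.9259) and n = (−sin -67.8°, cos -67.8°) = (0.9259, 0.3778). M is at the origin and W lies 44.5 along u from M, so W = 44.5·u = (16.81, -41.20). Tangency of A1 to both parallel lines with radius 15.5 puts G and F at M ± 15.5·n: G = (14.35, 5.857), F = (-14.35, -5.857). Equal radii place Z and E the same way about W: Z = W + 15.5·n = (31.16, -35.34), E = W − 15.5·n = (2.463, -47.06). Then |ME| = |E − M| = 47.12.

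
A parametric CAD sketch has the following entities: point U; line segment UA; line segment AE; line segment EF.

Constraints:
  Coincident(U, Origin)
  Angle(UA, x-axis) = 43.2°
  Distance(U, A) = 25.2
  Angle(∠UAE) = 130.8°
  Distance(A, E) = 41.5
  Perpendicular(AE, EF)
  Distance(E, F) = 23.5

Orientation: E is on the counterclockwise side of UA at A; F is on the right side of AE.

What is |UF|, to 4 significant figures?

71.92

∠UAE = 130.8°, so AE runs at 43.2° + (180° − 130.8°) = 92.40° from the x-axis; with |AE| = 41.5, E = A + 41.5·(cos 92.40°, sin 92.40°) = (16.63, 58.71). AE is perpendicular to EF; with |EF| = 23.5 on the right of AE, F = E + 23.5·(0.9991, 0.04188) = (40.11, 59.70). Then |UF| = |F − U| = 71.92.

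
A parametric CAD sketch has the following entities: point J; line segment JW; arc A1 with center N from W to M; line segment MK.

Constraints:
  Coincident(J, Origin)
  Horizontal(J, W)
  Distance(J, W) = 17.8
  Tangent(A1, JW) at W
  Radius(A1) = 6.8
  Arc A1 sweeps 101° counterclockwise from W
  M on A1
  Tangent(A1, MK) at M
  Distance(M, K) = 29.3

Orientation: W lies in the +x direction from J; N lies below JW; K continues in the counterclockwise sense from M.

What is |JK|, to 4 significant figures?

40.47

J is at the origin; J and W share the same y with |JW| = 17.8 and W on the +x side, so W = (17.80, 0.000). Tangency of A1 to JW means the radius NW is perpendicular to JW, so N = W + (0, -6.8) = (17.80, -6.800). On A1, W sits at bearing 90° from N; a 101° counterclockwise sweep puts M at bearing 191°, so M = N + 6.8·(cos 191°, sin 191°) = (11.12, -8.098). Since A1 is tangent to MK there, NM ⟂ MK, so MK runs along (−sin 191°, cos 191°); with |MK| = 29.3, K = (16.72, -36.86). Then |JK| = |K − J| = 40.47.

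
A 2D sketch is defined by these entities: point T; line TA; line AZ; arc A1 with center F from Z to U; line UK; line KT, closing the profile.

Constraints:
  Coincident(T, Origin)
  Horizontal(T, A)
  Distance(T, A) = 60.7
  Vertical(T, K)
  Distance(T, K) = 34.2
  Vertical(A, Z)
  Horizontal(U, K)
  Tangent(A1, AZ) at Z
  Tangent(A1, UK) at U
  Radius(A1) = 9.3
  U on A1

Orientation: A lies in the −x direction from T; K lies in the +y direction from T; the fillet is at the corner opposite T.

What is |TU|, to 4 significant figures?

61.74

T is at the origin; TA is horizontal with |TA| = 60.7 and A on the −x side, so A = (-60.70, 0.000). T and K share the same x with |TK| = 34.2 and K on the +y side, so K = (0.000, 34.20). The virtual corner opposite T is at (-60.70, 34.20). A1 meets AZ tangentially, so FZ is at right angles to AZ and A1 meets UK tangentially, so FU is at right angles to UK, with radius 9.3, so the center F sits 9.3 in from both sides at F = (-51.40, 24.90). That places the tangent points at Z = (-60.70, 24.90) on AZ and U = (-51.40, 34.20) on UK. Then |TU| = |U − T| = 61.74.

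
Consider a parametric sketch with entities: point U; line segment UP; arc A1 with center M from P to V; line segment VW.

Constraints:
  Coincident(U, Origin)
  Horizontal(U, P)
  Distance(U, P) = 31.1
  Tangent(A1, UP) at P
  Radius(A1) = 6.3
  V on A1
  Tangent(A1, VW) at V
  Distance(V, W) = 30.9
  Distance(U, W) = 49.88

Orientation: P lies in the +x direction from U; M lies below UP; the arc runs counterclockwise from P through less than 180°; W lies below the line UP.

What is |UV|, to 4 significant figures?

26.19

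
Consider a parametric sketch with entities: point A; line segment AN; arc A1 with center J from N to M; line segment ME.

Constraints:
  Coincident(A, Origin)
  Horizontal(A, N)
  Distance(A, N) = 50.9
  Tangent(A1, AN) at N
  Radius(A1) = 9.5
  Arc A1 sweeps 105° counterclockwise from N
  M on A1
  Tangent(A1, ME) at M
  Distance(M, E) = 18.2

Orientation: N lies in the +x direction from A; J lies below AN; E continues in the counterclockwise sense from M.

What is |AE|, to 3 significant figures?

55.0

A is at the origin; AN is horizontal with |AN| = 50.9 and N on the +x side, so N = (50.9, 0.00). Since A1 is tangent to AN there, JN ⟂ AN, so J = N + (0, -9.5) = (50.9, -9.50). On A1, N sits at bearing 90° from J; a 105° counterclockwise sweep puts M at bearing 195°, so M = J + 9.5·(cos 195°, sin 195°) = (41.7, -12.0). The tangent condition forces JM to be normal to ME, so ME runs along (−sin 195°, cos 195°); with |ME| = 18.2, E = (46.4, -29.5). Then |AE| = |E − A| = 55.0.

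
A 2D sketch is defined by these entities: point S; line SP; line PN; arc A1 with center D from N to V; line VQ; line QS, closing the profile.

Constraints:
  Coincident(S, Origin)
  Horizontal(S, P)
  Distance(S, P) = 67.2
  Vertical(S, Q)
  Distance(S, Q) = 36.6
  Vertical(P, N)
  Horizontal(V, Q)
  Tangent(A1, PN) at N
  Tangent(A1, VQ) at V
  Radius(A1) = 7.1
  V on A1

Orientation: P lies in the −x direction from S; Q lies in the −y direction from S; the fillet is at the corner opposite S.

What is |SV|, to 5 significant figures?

70.367

S is at the origin; S and P share the same y with |SP| = 67.2 and P on the −x side, so P = (-67.200, 0.0000). S and Q share the same x with |SQ| = 36.6 and Q on the −y side, so Q = (0.0000, -36.600). The virtual corner opposite S is at (-67.200, -36.600). A1 meets PN tangentially, so DN is at right angles to PN and since A1 is tangent to VQ there, DV ⟂ VQ, with radius 7.1, so the center D sits 7.1 in from both sides at D = (-60.100, -29.500). That places the tangent points at N = (-67.200, -29.500) on PN and V = (-60.100, -36.600) on VQ. Then |SV| = |V − S| = 70.367.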